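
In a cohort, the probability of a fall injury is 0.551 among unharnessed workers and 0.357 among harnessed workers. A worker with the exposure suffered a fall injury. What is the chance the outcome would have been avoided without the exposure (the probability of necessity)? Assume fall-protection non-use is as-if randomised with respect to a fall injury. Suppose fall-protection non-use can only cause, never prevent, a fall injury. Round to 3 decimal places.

Let p₁ = 0.551, p₀ = 0.357.
Under exogeneity and monotonicity, PN = (p₁ − p₀) / p₁.
PN = (0.551 − 0.357) / 0.551 = 0.194 / 0.551 ≈ 0.3521

PN ≈ 0.352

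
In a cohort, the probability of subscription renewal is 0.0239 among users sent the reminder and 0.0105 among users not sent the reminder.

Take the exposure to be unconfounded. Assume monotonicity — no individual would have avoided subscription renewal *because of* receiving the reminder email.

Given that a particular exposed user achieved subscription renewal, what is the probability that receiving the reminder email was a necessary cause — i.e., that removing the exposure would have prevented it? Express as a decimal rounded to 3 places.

Let p₁ = 0.0239, p₀ = 0.0105.
Under exogeneity and monotonicity, PN = (p₁ − p₀) / p₁.
PN = (0.0239 − 0.0105) / 0.0239 = 0.0134 / 0.0239 ≈ 0.5607

PN ≈ 0.561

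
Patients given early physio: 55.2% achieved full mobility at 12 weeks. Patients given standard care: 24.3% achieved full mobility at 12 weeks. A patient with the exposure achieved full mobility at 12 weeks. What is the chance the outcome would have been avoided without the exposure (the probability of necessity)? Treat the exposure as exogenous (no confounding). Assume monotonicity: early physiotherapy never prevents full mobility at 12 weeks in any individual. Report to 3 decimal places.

p₁ = 0.552, p₀ = 0.243.
Under exogeneity and monotonicity, PN = (p₁ − p₀) / p₁.
PN = (0.552 − 0.243) / 0.552 = 0.309 / 0.552 ≈ 0.5598

PN ≈ 0.560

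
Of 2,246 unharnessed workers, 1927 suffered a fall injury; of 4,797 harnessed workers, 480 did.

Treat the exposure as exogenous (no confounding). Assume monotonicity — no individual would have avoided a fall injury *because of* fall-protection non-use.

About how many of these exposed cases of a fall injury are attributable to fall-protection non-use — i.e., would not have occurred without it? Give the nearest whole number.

p₁ = P(outcome | exposed) = 1927/2246 = 0.85797
p₀ = P(outcome | unexposed) = 480/4797 = 0.10006
PN = (p₁ − p₀)/p₁ = (0.85797 − 0.10006) / 0.85797 ≈ 0.88337.
Attributable cases ≈ PN × (exposed cases) = 0.88337 × 1927 ≈ 1702.26.

about 1702 cases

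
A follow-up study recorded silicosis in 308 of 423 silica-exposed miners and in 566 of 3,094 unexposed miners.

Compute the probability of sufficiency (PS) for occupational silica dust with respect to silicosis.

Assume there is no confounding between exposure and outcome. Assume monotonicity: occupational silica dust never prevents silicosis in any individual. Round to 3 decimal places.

p₁ = P(outcome | exposed) = 308/423 = 0.72813
p₀ = P(outcome | unexposed) = 566/3094 = 0.18293
Under exogeneity and monotonicity, PS = (p₁ − p₀) / (1 − p₀).
PS = (0.72813 − 0.18293) / (1 − 0.18293) = 0.5452 / 0.81707 ≈ 0.6673

PS ≈ 0.667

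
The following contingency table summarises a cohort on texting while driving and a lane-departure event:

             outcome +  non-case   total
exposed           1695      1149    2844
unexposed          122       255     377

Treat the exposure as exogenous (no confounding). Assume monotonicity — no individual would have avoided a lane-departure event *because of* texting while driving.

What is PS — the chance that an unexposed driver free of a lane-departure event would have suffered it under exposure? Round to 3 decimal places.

PS ≈ 0.403

p₁ = P(outcome | exposed) = 1695/2844 = 0.59599
p₀ = P(outcome | unexposed) = 122/377 = 0.32361
Under exogeneity and monotonicity, PS = (p₁ − p₀) / (1 − p₀).
PS = (0.59599 − 0.32361) / (1 − 0.32361) = 0.27238 / 0.67639 ≈ 0.4027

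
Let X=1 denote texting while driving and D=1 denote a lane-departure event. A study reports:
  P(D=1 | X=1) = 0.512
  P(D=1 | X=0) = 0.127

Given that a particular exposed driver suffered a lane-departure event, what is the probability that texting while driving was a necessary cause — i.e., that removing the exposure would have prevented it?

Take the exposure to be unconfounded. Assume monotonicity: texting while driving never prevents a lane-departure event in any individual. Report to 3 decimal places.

Let p₁ = 0.512, p₀ = 0.127.
Under exogeneity and monotonicity, PN = (p₁ − p₀) / p₁.
PN = (0.512 − 0.127) / 0.512 = 0.385 / 0.512 ≈ 0.7520

PN ≈ 0.752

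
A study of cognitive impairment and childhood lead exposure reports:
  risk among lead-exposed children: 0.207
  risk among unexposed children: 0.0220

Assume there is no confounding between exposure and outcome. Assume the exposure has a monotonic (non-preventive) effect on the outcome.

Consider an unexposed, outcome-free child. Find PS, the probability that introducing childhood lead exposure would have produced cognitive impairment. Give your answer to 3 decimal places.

PS ≈ 0.189

Let p₁ = 0.207, p₀ = 0.022.
Under exogeneity and monotonicity, PS = (p₁ − p₀) / (1 − p₀).
PS = (0.207 − 0.022) / (1 − 0.022) = 0.185 / 0.978 ≈ 0.1892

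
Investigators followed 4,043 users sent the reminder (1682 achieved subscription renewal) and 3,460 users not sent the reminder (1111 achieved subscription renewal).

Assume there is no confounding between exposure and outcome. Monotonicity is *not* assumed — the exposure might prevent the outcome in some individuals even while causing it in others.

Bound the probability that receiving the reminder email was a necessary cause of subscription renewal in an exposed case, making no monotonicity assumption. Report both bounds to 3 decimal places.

0.228 ≤ PN ≤ 1.000

p₁ = P(outcome | exposed) = 1682/4043 = 0.41603
p₀ = P(outcome | unexposed) = 1111/3460 = 0.3211
Under exogeneity alone the bounds on PN are max{0,(p₁−p₀)/p₁} ≤ PN ≤ min{1,(1−p₀)/p₁}.
  lower = (p₁ − p₀)/p₁ = 0.094929 / 0.41603 ≈ 0.2282
  upper = min{1, (1 − p₀)/p₁} = 0.6789 / 0.41603 ≈ 1.6319 → capped at 1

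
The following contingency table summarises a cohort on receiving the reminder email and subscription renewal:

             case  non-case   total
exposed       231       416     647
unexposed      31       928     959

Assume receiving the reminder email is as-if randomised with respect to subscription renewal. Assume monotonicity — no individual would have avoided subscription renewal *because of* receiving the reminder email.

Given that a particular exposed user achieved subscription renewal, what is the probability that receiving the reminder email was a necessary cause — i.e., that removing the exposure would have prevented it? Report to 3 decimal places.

PN ≈ 0.909

p₁ = P(outcome | exposed) = 231/647 = 0.35703
p₀ = P(outcome | unexposed) = 31/959 = 0.032325
Under exogeneity and monotonicity, PN = (p₁ − p₀) / p₁.
PN = (0.35703 − 0.032325) / 0.35703 = 0.32471 / 0.35703 ≈ 0.9095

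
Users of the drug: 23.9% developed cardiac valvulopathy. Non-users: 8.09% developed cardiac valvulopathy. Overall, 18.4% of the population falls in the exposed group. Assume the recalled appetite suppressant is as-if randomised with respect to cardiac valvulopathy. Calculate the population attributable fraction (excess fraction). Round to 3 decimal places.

p₁ = 0.239, p₀ = 0.0809.
Overall risk P(Y=1) = π·p₁ + (1−π)·p₀ = 0.184×0.239 + 0.816×0.0809 = 0.10999.
Under exogeneity, PAF = [P(Y=1) − p₀] / P(Y=1).
PAF = (0.10999 − 0.0809) / 0.10999 ≈ 0.2645

PAF ≈ 0.264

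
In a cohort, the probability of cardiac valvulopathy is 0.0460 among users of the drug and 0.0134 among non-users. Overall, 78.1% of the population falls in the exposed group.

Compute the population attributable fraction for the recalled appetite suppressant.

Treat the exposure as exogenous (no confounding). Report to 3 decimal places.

PAF ≈ 0.655

Let p₁ = 0.046, p₀ = 0.0134.
Overall risk P(Y=1) = π·p₁ + (1−π)·p₀ = 0.781×0.046 + 0.219×0.0134 = 0.038861.
Under exogeneity, PAF = [P(Y=1) − p₀] / P(Y=1).
PAF = (0.038861 − 0.0134) / 0.038861 ≈ 0.6552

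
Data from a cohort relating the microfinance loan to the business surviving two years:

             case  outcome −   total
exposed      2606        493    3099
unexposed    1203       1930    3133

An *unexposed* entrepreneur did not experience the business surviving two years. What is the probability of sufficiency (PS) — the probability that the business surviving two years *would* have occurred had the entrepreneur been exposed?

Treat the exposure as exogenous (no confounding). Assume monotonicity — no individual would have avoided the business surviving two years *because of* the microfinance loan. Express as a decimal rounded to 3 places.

p₁ = P(outcome | exposed) = 2606/3099 = 0.84092
p₀ = P(outcome | unexposed) = 1203/3133 = 0.38398
Under exogeneity and monotonicity, PS = (p₁ − p₀)/(1 − p₀).
PS = (0.84092 − 0.38398) / 0.61602 ≈ 0.7418

PS ≈ 0.742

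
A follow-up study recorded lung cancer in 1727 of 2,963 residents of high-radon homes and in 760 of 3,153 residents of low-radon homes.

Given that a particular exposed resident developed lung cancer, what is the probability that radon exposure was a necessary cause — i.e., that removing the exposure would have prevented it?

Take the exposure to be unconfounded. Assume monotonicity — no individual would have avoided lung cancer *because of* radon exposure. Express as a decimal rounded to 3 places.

p₁ = P(outcome | exposed) = 1727/2963 = 0.58286
p₀ = P(outcome | unexposed) = 760/3153 = 0.24104
Under exogeneity and monotonicity, PN = (p₁ − p₀) / p₁.
PN = (0.58286 − 0.24104) / 0.58286 = 0.34181 / 0.58286 ≈ 0.5864

PN ≈ 0.586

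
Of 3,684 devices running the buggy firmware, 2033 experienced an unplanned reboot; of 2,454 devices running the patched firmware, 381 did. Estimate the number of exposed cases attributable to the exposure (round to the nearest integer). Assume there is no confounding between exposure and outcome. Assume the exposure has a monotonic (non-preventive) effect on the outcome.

p₁ = P(outcome | exposed) = 2033/3684 = 0.55185
p₀ = P(outcome | unexposed) = 381/2454 = 0.15526
PN = (p₁ − p₀)/p₁ = (0.55185 − 0.15526) / 0.55185 ≈ 0.71866.
Attributable cases ≈ PN × (exposed cases) = 0.71866 × 2033 ≈ 1461.03.

about 1461 cases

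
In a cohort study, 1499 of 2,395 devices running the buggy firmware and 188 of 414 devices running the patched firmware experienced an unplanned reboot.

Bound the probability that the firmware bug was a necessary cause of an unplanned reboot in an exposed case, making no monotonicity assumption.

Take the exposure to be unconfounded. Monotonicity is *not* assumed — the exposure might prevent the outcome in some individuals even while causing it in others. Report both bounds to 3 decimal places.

0.274 ≤ PN ≤ 0.872

p₁ = P(outcome | exposed) = 1499/2395 = 0.62589
p₀ = P(outcome | unexposed) = 188/414 = 0.45411
Under exogeneity alone the bounds on PN are max{0,(p₁−p₀)/p₁} ≤ PN ≤ min{1,(1−p₀)/p₁}.
  lower = (p₁ − p₀)/p₁ = 0.17178 / 0.62589 ≈ 0.2745
  upper = min{1, (1 − p₀)/p₁} = 0.54589 / 0.62589 ≈ 0.8722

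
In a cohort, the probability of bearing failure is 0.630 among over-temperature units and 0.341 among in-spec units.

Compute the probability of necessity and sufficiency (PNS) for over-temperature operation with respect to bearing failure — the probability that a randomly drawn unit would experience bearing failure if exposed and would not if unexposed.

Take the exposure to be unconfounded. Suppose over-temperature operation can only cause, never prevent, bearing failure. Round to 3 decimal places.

Let p₁ = 0.63, p₀ = 0.341.
Under exogeneity and monotonicity, PNS = p₁ − p₀.
PNS = 0.63 − 0.341 = 0.289

PNS ≈ 0.289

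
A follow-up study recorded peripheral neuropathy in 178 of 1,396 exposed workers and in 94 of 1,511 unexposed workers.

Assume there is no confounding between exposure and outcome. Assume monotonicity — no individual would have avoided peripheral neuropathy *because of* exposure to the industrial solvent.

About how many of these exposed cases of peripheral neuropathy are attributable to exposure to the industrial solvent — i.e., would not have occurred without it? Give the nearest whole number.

about 91 cases

p₁ = P(outcome | exposed) = 178/1396 = 0.12751
p₀ = P(outcome | unexposed) = 94/1511 = 0.06221
PN = (p₁ − p₀)/p₁ = (0.12751 − 0.06221) / 0.12751 ≈ 0.51210.
Attributable cases ≈ PN × (exposed cases) = 0.51210 × 178 ≈ 91.15.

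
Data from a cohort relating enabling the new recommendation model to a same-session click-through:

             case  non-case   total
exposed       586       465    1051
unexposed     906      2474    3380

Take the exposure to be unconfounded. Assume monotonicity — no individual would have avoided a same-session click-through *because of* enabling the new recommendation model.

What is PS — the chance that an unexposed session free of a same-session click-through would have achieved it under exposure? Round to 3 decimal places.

PS ≈ 0.396

p₁ = P(outcome | exposed) = 586/1051 = 0.55756
p₀ = P(outcome | unexposed) = 906/3380 = 0.26805
Under exogeneity and monotonicity, PS = (p₁ − p₀)/(1 − p₀).
PS = (0.55756 − 0.26805) / 0.73195 ≈ 0.3955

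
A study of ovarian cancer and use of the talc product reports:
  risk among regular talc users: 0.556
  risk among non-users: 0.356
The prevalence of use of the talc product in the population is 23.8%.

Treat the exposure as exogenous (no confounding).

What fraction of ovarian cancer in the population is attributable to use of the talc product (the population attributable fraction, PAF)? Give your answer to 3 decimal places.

PAF ≈ 0.118

Let p₁ = 0.556, p₀ = 0.356.
Overall risk P(Y=1) = π·p₁ + (1−π)·p₀ = 0.238×0.556 + 0.762×0.356 = 0.4036.
Under exogeneity, PAF = [P(Y=1) − p₀] / P(Y=1).
PAF = (0.4036 − 0.356) / 0.4036 ≈ 0.1179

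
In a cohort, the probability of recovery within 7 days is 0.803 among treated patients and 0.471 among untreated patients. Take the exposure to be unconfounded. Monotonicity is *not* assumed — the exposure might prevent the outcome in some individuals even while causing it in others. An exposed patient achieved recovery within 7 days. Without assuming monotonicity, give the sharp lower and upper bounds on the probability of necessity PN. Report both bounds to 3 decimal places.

0.413 ≤ PN ≤ 0.659

Let p₁ = 0.803, p₀ = 0.471.
Under exogeneity alone the bounds on PN are max{0,(p₁−p₀)/p₁} ≤ PN ≤ min{1,(1−p₀)/p₁}.
  lower = (p₁ − p₀)/p₁ = 0.332 / 0.803 ≈ 0.4134
  upper = min{1, (1 − p₀)/p₁} = 0.529 / 0.803 ≈ 0.6588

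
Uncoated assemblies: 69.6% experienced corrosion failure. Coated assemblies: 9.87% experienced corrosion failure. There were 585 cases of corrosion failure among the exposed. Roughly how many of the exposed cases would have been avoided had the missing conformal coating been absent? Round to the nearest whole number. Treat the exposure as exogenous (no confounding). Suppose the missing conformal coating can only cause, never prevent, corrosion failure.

about 502 cases

p₁ = 0.696, p₀ = 0.0987.
PN = (p₁ − p₀)/p₁ = (0.696 − 0.0987) / 0.696 ≈ 0.85819.
Attributable cases ≈ PN × (exposed cases) = 0.85819 × 585 ≈ 502.04.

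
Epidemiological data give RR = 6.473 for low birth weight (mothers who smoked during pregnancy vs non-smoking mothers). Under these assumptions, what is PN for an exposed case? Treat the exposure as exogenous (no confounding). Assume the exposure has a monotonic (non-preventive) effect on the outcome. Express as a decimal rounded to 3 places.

PN ≈ 0.846

Under exogeneity and monotonicity, PN = (RR − 1) / RR = 1 − 1/RR.
PN = (6.473 − 1) / 6.473 = 5.473 / 6.473 ≈ 0.8455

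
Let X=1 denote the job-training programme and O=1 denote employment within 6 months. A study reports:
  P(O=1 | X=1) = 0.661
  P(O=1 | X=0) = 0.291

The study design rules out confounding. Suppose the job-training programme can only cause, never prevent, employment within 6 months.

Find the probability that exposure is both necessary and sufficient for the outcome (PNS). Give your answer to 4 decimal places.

Let p₁ = 0.661, p₀ = 0.291.
Under exogeneity and monotonicity, PNS = p₁ − p₀.
PNS = 0.661 − 0.291 = 0.37

PNS ≈ 0.3700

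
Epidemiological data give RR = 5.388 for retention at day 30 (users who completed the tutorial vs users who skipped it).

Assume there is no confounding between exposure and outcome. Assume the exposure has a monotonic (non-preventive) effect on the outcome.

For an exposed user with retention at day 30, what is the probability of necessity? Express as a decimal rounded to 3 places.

PN ≈ 0.814

Under exogeneity and monotonicity, PN = (RR − 1) / RR = 1 − 1/RR.
PN = (5.388 − 1) / 5.388 = 4.388 / 5.388 ≈ 0.8144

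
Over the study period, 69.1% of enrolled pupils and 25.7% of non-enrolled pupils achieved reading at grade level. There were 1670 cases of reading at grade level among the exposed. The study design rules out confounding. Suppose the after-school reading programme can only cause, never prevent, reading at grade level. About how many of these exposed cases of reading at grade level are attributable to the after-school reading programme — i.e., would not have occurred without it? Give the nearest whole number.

about 1049 cases

p₁ = 0.691, p₀ = 0.257.
PN = (p₁ − p₀)/p₁ = (0.691 − 0.257) / 0.691 ≈ 0.62808.
Attributable cases ≈ PN × (exposed cases) = 0.62808 × 1670 ≈ 1048.89.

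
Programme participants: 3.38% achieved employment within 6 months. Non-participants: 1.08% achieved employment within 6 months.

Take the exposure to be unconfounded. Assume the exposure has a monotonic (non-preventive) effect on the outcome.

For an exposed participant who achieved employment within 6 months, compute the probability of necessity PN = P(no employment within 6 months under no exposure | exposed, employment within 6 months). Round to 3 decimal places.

PN ≈ 0.680

p₁ = 0.0338, p₀ = 0.0108.
Under exogeneity and monotonicity, PN = (p₁ − p₀) / p₁.
PN = (0.0338 − 0.0108) / 0.0338 = 0.023 / 0.0338 ≈ 0.6805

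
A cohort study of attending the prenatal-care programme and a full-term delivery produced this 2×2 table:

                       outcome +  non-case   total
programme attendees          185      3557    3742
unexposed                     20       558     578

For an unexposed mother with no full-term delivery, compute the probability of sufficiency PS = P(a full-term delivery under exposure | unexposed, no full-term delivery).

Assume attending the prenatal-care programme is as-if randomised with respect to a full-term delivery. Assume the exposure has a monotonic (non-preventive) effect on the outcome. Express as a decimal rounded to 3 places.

p₁ = P(outcome | exposed) = 185/3742 = 0.049439
p₀ = P(outcome | unexposed) = 20/578 = 0.034602
Under exogeneity and monotonicity, PS = (p₁ − p₀)/(1 − p₀).
PS = (0.049439 − 0.034602) / 0.9654 ≈ 0.0154

PS ≈ 0.015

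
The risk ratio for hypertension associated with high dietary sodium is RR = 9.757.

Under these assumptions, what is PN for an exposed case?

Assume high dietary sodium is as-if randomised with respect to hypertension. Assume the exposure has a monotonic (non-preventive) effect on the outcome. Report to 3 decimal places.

PN ≈ 0.898

Under exogeneity and monotonicity, PN = (RR − 1) / RR = 1 − 1/RR.
PN = (9.757 − 1) / 9.757 = 8.757 / 9.757 ≈ 0.8975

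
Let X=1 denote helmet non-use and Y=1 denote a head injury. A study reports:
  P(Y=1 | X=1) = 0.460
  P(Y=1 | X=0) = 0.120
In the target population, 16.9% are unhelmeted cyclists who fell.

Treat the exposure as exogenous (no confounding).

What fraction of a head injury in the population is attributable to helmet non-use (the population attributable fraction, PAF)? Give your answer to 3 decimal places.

Let p₁ = 0.46, p₀ = 0.12.
Overall risk P(Y=1) = π·p₁ + (1−π)·p₀ = 0.169×0.46 + 0.831×0.12 = 0.17746.
Under exogeneity, PAF = [P(Y=1) − p₀] / P(Y=1).
PAF = (0.17746 − 0.12) / 0.17746 ≈ 0.3238

PAF ≈ 0.324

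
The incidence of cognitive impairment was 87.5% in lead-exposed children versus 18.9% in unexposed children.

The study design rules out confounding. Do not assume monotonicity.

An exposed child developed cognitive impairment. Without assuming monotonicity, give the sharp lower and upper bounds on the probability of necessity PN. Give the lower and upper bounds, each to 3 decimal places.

p₁ = 0.875, p₀ = 0.189.
Under exogeneity alone the bounds on PN are max{0,(p₁−p₀)/p₁} ≤ PN ≤ min{1,(1−p₀)/p₁}.
  lower = (p₁ − p₀)/p₁ = 0.686 / 0.875 ≈ 0.7840
  upper = min{1, (1 − p₀)/p₁} = 0.811 / 0.875 ≈ 0.9269

0.784 ≤ PN ≤ 0.927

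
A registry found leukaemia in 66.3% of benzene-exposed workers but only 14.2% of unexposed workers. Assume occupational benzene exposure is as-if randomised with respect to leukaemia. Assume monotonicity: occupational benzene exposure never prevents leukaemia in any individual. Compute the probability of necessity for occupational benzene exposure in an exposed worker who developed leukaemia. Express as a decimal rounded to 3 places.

p₁ = 0.663, p₀ = 0.142.
Under exogeneity and monotonicity, PN = (p₁ − p₀) / p₁.
PN = (0.663 − 0.142) / 0.663 = 0.521 / 0.663 ≈ 0.7858

PN ≈ 0.786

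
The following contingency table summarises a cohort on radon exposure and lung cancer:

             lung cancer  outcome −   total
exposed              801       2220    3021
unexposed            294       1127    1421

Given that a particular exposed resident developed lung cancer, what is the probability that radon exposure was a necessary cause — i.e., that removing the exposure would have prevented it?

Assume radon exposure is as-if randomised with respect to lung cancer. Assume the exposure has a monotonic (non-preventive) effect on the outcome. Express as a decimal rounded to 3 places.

p₁ = P(outcome | exposed) = 801/3021 = 0.26514
p₀ = P(outcome | unexposed) = 294/1421 = 0.2069
Under exogeneity and monotonicity, PN = (p₁ − p₀)/p₁.
PN = (0.26514 − 0.2069) / 0.26514 ≈ 0.2197

PN ≈ 0.220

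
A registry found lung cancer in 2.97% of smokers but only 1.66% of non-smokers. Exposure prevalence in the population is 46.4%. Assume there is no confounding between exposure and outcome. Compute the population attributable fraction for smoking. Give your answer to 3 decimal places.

PAF ≈ 0.268

p₁ = 0.0297, p₀ = 0.0166.
Overall risk P(Y=1) = π·p₁ + (1−π)·p₀ = 0.464×0.0297 + 0.536×0.0166 = 0.022678.
Under exogeneity, PAF = [P(Y=1) − p₀] / P(Y=1).
PAF = (0.022678 − 0.0166) / 0.022678 ≈ 0.2680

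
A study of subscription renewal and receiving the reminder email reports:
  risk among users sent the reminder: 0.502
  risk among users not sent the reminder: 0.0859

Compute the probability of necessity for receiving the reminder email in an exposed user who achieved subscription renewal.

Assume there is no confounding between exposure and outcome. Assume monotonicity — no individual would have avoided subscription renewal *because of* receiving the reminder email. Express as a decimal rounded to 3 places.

PN ≈ 0.829

Let p₁ = 0.502, p₀ = 0.0859.
Under exogeneity and monotonicity, PN = (p₁ − p₀) / p₁.
PN = (0.502 − 0.0859) / 0.502 = 0.4161 / 0.502 ≈ 0.8289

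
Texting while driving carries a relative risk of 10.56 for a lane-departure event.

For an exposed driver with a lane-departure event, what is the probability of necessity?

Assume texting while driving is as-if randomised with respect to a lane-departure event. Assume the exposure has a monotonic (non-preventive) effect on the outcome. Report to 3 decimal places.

PN ≈ 0.905

Under exogeneity and monotonicity, PN = (RR − 1) / RR = 1 − 1/RR.
PN = (10.56 − 1) / 10.56 = 9.56 / 10.56 ≈ 0.9053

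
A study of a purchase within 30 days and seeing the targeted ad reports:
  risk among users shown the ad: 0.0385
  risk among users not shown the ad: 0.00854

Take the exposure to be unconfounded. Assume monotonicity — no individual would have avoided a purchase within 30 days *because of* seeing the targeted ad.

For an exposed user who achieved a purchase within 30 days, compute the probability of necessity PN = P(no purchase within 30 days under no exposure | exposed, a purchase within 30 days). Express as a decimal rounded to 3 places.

Let p₁ = 0.0385, p₀ = 0.00854.
Under exogeneity and monotonicity, PN = (p₁ − p₀) / p₁.
PN = (0.0385 − 0.00854) / 0.0385 = 0.02996 / 0.0385 ≈ 0.7782

PN ≈ 0.778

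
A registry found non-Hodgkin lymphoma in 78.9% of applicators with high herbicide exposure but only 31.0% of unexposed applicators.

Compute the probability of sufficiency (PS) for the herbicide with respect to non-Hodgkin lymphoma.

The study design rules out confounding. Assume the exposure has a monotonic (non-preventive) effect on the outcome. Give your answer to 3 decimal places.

PS ≈ 0.694

p₁ = 0.789, p₀ = 0.31.
Under exogeneity and monotonicity, PS = (p₁ − p₀) / (1 − p₀).
PS = (0.789 − 0.31) / (1 − 0.31) = 0.479 / 0.69 ≈ 0.6942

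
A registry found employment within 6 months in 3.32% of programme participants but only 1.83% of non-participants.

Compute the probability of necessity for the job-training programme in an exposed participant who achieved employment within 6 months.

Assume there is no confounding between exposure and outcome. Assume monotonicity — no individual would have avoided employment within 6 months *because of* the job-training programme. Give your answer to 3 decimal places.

PN ≈ 0.449

p₁ = 0.0332, p₀ = 0.0183.
Under exogeneity and monotonicity, PN = (p₁ − p₀) / p₁.
PN = (0.0332 − 0.0183) / 0.0332 = 0.0149 / 0.0332 ≈ 0.4488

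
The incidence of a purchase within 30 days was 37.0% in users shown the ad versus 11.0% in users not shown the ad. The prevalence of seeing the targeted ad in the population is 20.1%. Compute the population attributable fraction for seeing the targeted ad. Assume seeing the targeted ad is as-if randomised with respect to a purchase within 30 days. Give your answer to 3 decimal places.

PAF ≈ 0.322

p₁ = 0.37, p₀ = 0.11.
Overall risk P(Y=1) = π·p₁ + (1−π)·p₀ = 0.201×0.37 + 0.799×0.11 = 0.16226.
Under exogeneity, PAF = [P(Y=1) − p₀] / P(Y=1).
PAF = (0.16226 − 0.11) / 0.16226 ≈ 0.3221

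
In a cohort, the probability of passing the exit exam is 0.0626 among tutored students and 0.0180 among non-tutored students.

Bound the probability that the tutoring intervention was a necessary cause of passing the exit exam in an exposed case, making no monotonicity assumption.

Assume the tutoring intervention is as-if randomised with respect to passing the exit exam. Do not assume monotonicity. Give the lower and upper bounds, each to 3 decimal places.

0.712 ≤ PN ≤ 1.000

Let p₁ = 0.0626, p₀ = 0.018.
Under exogeneity alone the bounds on PN are max{0,(p₁−p₀)/p₁} ≤ PN ≤ min{1,(1−p₀)/p₁}.
  lower = (p₁ − p₀)/p₁ = 0.0446 / 0.0626 ≈ 0.7125
  upper = min{1, (1 − p₀)/p₁} = 0.982 / 0.0626 ≈ 15.6869 → capped at 1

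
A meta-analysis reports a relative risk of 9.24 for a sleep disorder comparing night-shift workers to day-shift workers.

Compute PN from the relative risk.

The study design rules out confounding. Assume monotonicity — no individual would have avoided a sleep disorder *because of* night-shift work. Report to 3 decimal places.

Under exogeneity and monotonicity, PN = (RR − 1) / RR = 1 − 1/RR.
PN = (9.24 − 1) / 9.24 = 8.24 / 9.24 ≈ 0.8918

PN ≈ 0.892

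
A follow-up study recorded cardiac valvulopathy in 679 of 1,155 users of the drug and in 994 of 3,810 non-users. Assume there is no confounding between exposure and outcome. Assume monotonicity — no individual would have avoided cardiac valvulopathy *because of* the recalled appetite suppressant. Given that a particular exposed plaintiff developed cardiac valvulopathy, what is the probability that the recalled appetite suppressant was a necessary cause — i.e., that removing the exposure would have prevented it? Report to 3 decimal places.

PN ≈ 0.556

p₁ = P(outcome | exposed) = 679/1155 = 0.58788
p₀ = P(outcome | unexposed) = 994/3810 = 0.26089
Under exogeneity and monotonicity, PN = (p₁ − p₀) / p₁.
PN = (0.58788 − 0.26089) / 0.58788 = 0.32699 / 0.58788 ≈ 0.5562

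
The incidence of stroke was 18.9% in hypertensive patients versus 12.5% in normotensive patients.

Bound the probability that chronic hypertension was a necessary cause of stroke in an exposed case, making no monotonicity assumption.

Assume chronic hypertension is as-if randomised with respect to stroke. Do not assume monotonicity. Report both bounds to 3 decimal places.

p₁ = 0.189, p₀ = 0.125.
Under exogeneity alone the bounds on PN are max{0,(p₁−p₀)/p₁} ≤ PN ≤ min{1,(1−p₀)/p₁}.
  lower = (p₁ − p₀)/p₁ = 0.064 / 0.189 ≈ 0.3386
  upper = min{1, (1 − p₀)/p₁} = 0.875 / 0.189 ≈ 4.6296 → capped at 1

0.339 ≤ PN ≤ 1.000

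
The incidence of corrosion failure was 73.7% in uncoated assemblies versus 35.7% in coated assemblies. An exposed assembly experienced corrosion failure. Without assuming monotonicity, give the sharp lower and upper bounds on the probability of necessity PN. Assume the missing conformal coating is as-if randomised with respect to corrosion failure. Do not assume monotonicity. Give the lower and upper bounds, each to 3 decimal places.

0.516 ≤ PN ≤ 0.872

p₁ = 0.737, p₀ = 0.357.
Under exogeneity alone the bounds on PN are max{0,(p₁−p₀)/p₁} ≤ PN ≤ min{1,(1−p₀)/p₁}.
  lower = (p₁ − p₀)/p₁ = 0.38 / 0.737 ≈ 0.5156
  upper = min{1, (1 − p₀)/p₁} = 0.643 / 0.737 ≈ 0.8725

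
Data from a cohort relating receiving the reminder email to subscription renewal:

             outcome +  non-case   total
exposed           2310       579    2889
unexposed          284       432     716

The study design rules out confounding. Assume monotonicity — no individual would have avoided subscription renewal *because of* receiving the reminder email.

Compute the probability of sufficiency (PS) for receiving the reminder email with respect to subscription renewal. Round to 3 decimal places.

p₁ = P(outcome | exposed) = 2310/2889 = 0.79958
p₀ = P(outcome | unexposed) = 284/716 = 0.39665
Under exogeneity and monotonicity, PS = (p₁ − p₀)/(1 − p₀).
PS = (0.79958 − 0.39665) / 0.60335 ≈ 0.6678

PS ≈ 0.668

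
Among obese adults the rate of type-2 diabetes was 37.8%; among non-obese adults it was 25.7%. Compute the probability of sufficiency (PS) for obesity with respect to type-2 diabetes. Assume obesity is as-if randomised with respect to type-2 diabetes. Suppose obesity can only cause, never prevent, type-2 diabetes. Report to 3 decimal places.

p₁ = 0.378, p₀ = 0.257.
Under exogeneity and monotonicity, PS = (p₁ − p₀) / (1 − p₀).
PS = (0.378 − 0.257) / (1 − 0.257) = 0.121 / 0.743 ≈ 0.1629

PS ≈ 0.163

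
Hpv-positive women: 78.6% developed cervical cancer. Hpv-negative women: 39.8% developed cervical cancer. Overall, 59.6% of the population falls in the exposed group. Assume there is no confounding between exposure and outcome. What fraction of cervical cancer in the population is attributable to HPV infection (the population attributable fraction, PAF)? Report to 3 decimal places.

PAF ≈ 0.367

p₁ = 0.786, p₀ = 0.398.
Overall risk P(Y=1) = π·p₁ + (1−π)·p₀ = 0.596×0.786 + 0.404×0.398 = 0.62925.
Under exogeneity, PAF = [P(Y=1) − p₀] / P(Y=1).
PAF = (0.62925 − 0.398) / 0.62925 ≈ 0.3675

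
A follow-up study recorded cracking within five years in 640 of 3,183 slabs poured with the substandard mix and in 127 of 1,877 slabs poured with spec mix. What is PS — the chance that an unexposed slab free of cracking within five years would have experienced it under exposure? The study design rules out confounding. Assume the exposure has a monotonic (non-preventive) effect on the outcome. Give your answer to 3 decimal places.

p₁ = P(outcome | exposed) = 640/3183 = 0.20107
p₀ = P(outcome | unexposed) = 127/1877 = 0.067661
Under exogeneity and monotonicity, PS = (p₁ − p₀) / (1 − p₀).
PS = (0.20107 − 0.067661) / (1 − 0.067661) = 0.13341 / 0.93234 ≈ 0.1431

PS ≈ 0.143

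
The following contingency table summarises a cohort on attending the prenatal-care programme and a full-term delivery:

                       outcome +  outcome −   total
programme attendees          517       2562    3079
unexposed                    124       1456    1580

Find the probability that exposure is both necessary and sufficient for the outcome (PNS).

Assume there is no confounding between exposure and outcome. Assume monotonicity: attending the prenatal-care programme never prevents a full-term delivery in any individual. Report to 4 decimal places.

PNS ≈ 0.0894

p₁ = P(outcome | exposed) = 517/3079 = 0.16791
p₀ = P(outcome | unexposed) = 124/1580 = 0.078481
Under exogeneity and monotonicity, PNS = p₁ − p₀.
PNS = 0.16791 − 0.078481 = 0.089431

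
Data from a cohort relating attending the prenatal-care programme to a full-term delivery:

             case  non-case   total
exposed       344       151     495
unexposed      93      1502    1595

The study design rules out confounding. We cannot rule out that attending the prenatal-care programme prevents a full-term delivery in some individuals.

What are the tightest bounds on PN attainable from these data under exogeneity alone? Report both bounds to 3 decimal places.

0.916 ≤ PN ≤ 1.000

p₁ = P(outcome | exposed) = 344/495 = 0.69495
p₀ = P(outcome | unexposed) = 93/1595 = 0.058307
Under exogeneity alone the bounds on PN are max{0,(p₁−p₀)/p₁} ≤ PN ≤ min{1,(1−p₀)/p₁}.
  lower = (p₁ − p₀)/p₁ = 0.63664 / 0.69495 ≈ 0.9161
  upper = min{1, (1 − p₀)/p₁} = 0.94169 / 0.69495 ≈ 1.3551 → capped at 1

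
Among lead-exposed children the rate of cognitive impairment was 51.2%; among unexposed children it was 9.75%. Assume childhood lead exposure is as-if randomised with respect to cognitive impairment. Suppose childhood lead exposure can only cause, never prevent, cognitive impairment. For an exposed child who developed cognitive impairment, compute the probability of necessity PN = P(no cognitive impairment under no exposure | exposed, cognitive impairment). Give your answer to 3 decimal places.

p₁ = 0.512, p₀ = 0.0975.
Under exogeneity and monotonicity, PN = (p₁ − p₀) / p₁.
PN = (0.512 − 0.0975) / 0.512 = 0.4145 / 0.512 ≈ 0.8096

PN ≈ 0.810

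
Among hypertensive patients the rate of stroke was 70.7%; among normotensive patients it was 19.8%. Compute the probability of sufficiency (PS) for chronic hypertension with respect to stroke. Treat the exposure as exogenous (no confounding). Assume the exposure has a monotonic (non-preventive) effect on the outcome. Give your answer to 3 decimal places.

PS ≈ 0.635

p₁ = 0.707, p₀ = 0.198.
Under exogeneity and monotonicity, PS = (p₁ − p₀) / (1 − p₀).
PS = (0.707 − 0.198) / (1 − 0.198) = 0.509 / 0.802 ≈ 0.6347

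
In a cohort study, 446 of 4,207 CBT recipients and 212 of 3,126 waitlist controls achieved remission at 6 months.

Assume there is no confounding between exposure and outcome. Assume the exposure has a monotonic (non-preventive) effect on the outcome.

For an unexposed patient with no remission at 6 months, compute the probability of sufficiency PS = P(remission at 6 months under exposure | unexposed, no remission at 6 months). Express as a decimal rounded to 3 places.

PS ≈ 0.041

p₁ = P(outcome | exposed) = 446/4207 = 0.10601
p₀ = P(outcome | unexposed) = 212/3126 = 0.067818
Under exogeneity and monotonicity, PS = (p₁ − p₀) / (1 − p₀).
PS = (0.10601 − 0.067818) / (1 − 0.067818) = 0.038195 / 0.93218 ≈ 0.0410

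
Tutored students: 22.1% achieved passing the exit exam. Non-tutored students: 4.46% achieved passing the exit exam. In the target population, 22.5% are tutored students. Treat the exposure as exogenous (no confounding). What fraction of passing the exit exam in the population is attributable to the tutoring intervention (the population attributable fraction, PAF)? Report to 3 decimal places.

PAF ≈ 0.471

p₁ = 0.221, p₀ = 0.0446.
Overall risk P(Y=1) = π·p₁ + (1−π)·p₀ = 0.225×0.221 + 0.775×0.0446 = 0.08429.
Under exogeneity, PAF = [P(Y=1) − p₀] / P(Y=1).
PAF = (0.08429 − 0.0446) / 0.08429 ≈ 0.4709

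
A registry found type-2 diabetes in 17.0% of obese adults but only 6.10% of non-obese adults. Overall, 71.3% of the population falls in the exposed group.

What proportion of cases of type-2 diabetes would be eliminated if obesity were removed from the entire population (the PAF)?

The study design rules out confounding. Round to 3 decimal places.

PAF ≈ 0.560

p₁ = 0.17, p₀ = 0.061.
Overall risk P(Y=1) = π·p₁ + (1−π)·p₀ = 0.713×0.17 + 0.287×0.061 = 0.13872.
Under exogeneity, PAF = [P(Y=1) − p₀] / P(Y=1).
PAF = (0.13872 − 0.061) / 0.13872 ≈ 0.5603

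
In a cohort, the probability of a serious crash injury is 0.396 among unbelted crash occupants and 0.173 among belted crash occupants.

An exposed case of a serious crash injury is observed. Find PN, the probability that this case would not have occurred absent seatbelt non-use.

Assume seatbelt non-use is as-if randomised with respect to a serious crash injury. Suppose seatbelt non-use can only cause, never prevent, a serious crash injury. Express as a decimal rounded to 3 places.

Let p₁ = 0.396, p₀ = 0.173.
Under exogeneity and monotonicity, PN = (p₁ − p₀) / p₁.
PN = (0.396 − 0.173) / 0.396 = 0.223 / 0.396 ≈ 0.5631

PN ≈ 0.563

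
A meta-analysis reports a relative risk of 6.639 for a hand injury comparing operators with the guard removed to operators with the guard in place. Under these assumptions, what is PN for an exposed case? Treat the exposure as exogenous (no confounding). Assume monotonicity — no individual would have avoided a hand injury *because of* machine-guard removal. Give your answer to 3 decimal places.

Under exogeneity and monotonicity, PN = (RR − 1) / RR = 1 − 1/RR.
PN = (6.639 − 1) / 6.639 = 5.639 / 6.639 ≈ 0.8494

PN ≈ 0.849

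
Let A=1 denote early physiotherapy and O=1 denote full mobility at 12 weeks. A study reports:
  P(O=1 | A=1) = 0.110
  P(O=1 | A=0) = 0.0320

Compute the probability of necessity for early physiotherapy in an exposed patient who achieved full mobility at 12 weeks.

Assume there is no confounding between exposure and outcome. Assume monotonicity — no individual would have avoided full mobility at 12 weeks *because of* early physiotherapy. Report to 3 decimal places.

Let p₁ = 0.11, p₀ = 0.032.
Under exogeneity and monotonicity, PN = (p₁ − p₀) / p₁.
PN = (0.11 − 0.032) / 0.11 = 0.078 / 0.11 ≈ 0.7091

PN ≈ 0.709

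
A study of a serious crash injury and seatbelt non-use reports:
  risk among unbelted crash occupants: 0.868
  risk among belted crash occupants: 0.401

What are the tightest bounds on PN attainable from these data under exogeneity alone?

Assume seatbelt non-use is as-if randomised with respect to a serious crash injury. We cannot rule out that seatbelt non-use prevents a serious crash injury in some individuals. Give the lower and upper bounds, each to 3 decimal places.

Let p₁ = 0.868, p₀ = 0.401.
Under exogeneity alone the bounds on PN are max{0,(p₁−p₀)/p₁} ≤ PN ≤ min{1,(1−p₀)/p₁}.
  lower = (p₁ − p₀)/p₁ = 0.467 / 0.868 ≈ 0.5380
  upper = min{1, (1 − p₀)/p₁} = 0.599 / 0.868 ≈ 0.6901

0.538 ≤ PN ≤ 0.690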